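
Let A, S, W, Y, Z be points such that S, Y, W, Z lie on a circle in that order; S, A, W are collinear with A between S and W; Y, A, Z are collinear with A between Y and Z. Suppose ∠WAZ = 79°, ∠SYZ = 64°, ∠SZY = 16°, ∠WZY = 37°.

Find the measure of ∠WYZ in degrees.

∠WYZ = 63°

1. ∠SAY = 79°  [vertical angles at A]
2. ∠SWY = 16°  [same arc SY]
3. ∠WAY = 101°  [linear pair at A on SW]
4. ∠WYZ = 63°  [△YAW]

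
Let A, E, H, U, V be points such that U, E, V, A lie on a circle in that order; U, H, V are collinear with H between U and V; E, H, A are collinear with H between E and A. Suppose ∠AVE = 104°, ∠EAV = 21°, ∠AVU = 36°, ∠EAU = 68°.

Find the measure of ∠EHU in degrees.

1. ∠EUV = 21°  [same arc EV]
2. ∠AEU = 36°  [same arc UA]
3. ∠EHU = 123°  [△UHE]

∠EHU = 123°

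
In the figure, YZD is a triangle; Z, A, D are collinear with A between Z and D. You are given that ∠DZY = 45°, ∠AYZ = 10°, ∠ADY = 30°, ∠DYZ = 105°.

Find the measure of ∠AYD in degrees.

∠AYD = 95°

1. ∠AZY = 45°  [A on ray ZD]
2. ∠YAZ = 125°  [△YZA]
3. ∠DAY = 55°  [linear pair at A on ZD]
4. ∠AYD = 95°  [△YAD]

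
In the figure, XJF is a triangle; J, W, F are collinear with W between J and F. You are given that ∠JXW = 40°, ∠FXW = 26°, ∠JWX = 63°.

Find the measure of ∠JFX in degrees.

1. ∠FWX = 117°  [linear pair at W on JF]
2. ∠WFX = 37°  [△XWF]
3. ∠JFX = 37°  [W on ray FJ]

∠JFX = 37°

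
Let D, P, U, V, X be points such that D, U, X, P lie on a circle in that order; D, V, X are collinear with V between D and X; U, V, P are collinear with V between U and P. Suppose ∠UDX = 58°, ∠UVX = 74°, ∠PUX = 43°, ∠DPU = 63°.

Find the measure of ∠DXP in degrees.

1. ∠UPX = 58°  [same arc UX]
2. ∠DVP = 74°  [vertical angles at V]
3. ∠PVX = 106°  [linear pair at V on DX]
4. ∠DXP = 16°  [△XVP]

∠DXP = 16°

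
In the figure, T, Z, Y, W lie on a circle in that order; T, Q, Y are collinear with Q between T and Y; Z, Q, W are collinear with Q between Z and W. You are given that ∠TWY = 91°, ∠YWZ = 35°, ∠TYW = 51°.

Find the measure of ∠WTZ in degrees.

1. ∠TZY = 89°  [cyclic TZYW, opposite ∠Z+∠W]
2. ∠YTZ = 35°  [same arc ZY]
3. ∠TZW = 51°  [same arc TW]
4. ∠TYZ = 56°  [△TZY]
5. ∠TWZ = 56°  [same arc TZ]
6. ∠WTZ = 73°  [△TZW]

∠WTZ = 73°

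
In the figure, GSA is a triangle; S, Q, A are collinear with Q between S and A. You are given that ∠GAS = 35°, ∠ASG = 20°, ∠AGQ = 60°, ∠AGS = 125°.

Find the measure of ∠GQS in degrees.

1. ∠GAQ = 35°  [Q on ray AS]
2. ∠AQG = 85°  [△GQA]
3. ∠GQS = 95°  [linear pair at Q on SA]

∠GQS = 95°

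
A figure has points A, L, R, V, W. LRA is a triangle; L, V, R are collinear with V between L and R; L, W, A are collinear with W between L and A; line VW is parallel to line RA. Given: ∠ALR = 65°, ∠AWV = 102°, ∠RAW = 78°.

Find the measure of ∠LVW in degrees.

1. ∠VLW = 65°  [V on LR, W on LA]
2. ∠LWV = 78°  [linear pair at W on LA]
3. ∠LVW = 37°  [△LVW]

∠LVW = 37°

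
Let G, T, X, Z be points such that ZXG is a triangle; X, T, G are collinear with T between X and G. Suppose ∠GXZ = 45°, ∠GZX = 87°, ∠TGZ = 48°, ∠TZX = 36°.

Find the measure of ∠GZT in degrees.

∠GZT = 51°

1. ∠TXZ = 45°  [T on ray XG]
2. ∠XTZ = 99°  [△ZXT]
3. ∠GTZ = 81°  [linear pair at T on XG]
4. ∠GZT = 51°  [△ZTG]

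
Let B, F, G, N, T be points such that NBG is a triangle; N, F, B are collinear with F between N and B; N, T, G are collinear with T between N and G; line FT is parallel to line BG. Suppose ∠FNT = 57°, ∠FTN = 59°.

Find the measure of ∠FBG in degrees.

∠FBG = 64°

1. ∠NFT = 64°  [△NFT]
2. ∠BFT = 116°  [linear pair at F on NB]
3. ∠FBG = 64°  [FT∥BG, co-interior at B–F]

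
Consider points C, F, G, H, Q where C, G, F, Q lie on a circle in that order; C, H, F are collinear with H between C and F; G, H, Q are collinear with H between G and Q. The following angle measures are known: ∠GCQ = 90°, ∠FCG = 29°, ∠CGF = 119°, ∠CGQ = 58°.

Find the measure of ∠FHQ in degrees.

∠FHQ = 93°

1. ∠FQG = 29°  [same arc GF]
2. ∠CFQ = 58°  [same arc CQ]
3. ∠FHQ = 93°  [△FHQ]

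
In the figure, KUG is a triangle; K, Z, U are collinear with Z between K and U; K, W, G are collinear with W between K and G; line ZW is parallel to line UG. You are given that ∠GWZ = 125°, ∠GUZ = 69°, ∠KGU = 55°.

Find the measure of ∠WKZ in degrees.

1. ∠GUK = 69°  [Z on ray UK]
2. ∠GKU = 56°  [△KUG]
3. ∠WKZ = 56°  [Z on KU, W on KG]

∠WKZ = 56°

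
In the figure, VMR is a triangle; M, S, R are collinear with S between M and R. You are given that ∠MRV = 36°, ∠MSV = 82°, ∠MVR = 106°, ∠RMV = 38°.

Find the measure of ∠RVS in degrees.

∠RVS = 46°

1. ∠SRV = 36°  [S on ray RM]
2. ∠RSV = 98°  [linear pair at S on MR]
3. ∠RVS = 46°  [△VSR]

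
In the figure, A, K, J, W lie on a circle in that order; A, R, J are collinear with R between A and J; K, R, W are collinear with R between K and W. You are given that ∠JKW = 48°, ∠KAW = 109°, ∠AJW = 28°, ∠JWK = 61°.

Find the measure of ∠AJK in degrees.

1. ∠JAW = 48°  [same arc JW]
2. ∠AWJ = 104°  [△AJW]
3. ∠JAK = 61°  [same arc KJ]
4. ∠AKJ = 76°  [cyclic AKJW, opposite ∠K+∠W]
5. ∠AJK = 43°  [△AKJ]

∠AJK = 43°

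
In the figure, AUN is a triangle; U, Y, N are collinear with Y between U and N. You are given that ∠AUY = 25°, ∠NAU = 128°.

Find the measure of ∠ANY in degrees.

1. ∠AUN = 25°  [Y on ray UN]
2. ∠ANU = 27°  [△AUN]
3. ∠ANY = 27°  [Y on ray NU]

∠ANY = 27°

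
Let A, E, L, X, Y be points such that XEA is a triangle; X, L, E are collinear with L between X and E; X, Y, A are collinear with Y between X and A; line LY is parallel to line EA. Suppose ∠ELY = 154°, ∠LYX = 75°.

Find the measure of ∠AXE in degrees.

∠AXE = 79°

1. ∠XLY = 26°  [linear pair at L on XE]
2. ∠LXY = 79°  [△XLY]
3. ∠AXE = 79°  [L on XE, Y on XA]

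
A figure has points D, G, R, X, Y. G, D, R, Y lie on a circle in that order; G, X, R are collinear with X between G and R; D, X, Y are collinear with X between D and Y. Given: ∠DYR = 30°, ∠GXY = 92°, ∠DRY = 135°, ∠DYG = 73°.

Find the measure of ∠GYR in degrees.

∠GYR = 103°

1. ∠RXY = 88°  [linear pair at X on GR]
2. ∠RGY = 15°  [△GXY]
3. ∠GRY = 62°  [△RXY]
4. ∠GYR = 103°  [△GRY]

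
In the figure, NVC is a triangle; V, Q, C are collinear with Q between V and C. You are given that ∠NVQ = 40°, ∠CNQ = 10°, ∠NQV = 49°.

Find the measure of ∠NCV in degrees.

∠NCV = 39°

1. ∠CQN = 131°  [linear pair at Q on VC]
2. ∠NCQ = 39°  [△NQC]
3. ∠NCV = 39°  [Q on ray CV]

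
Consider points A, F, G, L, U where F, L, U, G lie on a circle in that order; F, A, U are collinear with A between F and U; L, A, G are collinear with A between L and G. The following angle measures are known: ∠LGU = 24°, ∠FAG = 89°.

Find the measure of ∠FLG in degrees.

∠FLG = 65°

1. ∠LFU = 24°  [same arc LU]
2. ∠LAU = 89°  [vertical angles at A]
3. ∠FAL = 91°  [linear pair at A on FU]
4. ∠FLG = 65°  [△FAL]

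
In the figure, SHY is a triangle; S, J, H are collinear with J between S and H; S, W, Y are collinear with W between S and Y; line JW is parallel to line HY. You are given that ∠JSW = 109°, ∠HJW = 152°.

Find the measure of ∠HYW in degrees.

∠HYW = 43°

1. ∠SJW = 28°  [linear pair at J on SH]
2. ∠JWS = 43°  [△SJW]
3. ∠JWY = 137°  [linear pair at W on SY]
4. ∠HYW = 43°  [JW∥HY, co-interior at Y–W]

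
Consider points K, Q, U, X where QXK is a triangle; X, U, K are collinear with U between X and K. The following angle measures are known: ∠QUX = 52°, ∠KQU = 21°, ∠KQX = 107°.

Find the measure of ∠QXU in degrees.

∠QXU = 42°

1. ∠KUQ = 128°  [linear pair at U on XK]
2. ∠QKU = 31°  [△QUK]
3. ∠QKX = 31°  [U on ray KX]
4. ∠KXQ = 42°  [△QXK]
5. ∠QXU = 42°  [U on ray XK]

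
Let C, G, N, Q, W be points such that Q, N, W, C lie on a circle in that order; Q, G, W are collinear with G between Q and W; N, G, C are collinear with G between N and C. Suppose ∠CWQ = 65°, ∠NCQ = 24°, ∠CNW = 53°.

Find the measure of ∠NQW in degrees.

1. ∠CNQ = 65°  [same arc QC]
2. ∠NWQ = 24°  [same arc QN]
3. ∠NGW = 103°  [△NGW]
4. ∠NGQ = 77°  [linear pair at G on QW]
5. ∠NQW = 38°  [△QGN]

∠NQW = 38°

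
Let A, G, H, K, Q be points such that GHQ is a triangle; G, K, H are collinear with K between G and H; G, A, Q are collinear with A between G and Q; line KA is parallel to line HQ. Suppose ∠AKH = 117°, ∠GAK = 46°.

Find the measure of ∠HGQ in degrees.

1. ∠AKG = 63°  [linear pair at K on GH]
2. ∠AGK = 71°  [△GKA]
3. ∠HGQ = 71°  [K on GH, A on GQ]

∠HGQ = 71°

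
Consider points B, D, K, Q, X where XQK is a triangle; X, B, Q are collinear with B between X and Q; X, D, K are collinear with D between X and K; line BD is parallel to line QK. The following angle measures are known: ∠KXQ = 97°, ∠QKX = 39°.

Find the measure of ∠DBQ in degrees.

∠DBQ = 136°

1. ∠KQX = 44°  [△XQK]
2. ∠DBX = 44°  [BD∥QK, corresponding at B]
3. ∠DBQ = 136°  [linear pair at B on XQ]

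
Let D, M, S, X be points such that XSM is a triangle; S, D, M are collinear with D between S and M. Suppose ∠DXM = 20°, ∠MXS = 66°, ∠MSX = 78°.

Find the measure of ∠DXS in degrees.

1. ∠SMX = 36°  [△XSM]
2. ∠DSX = 78°  [D on ray SM]
3. ∠DMX = 36°  [D on ray MS]
4. ∠MDX = 124°  [△XDM]
5. ∠SDX = 56°  [linear pair at D on SM]
6. ∠DXS = 46°  [△XSD]

∠DXS = 46°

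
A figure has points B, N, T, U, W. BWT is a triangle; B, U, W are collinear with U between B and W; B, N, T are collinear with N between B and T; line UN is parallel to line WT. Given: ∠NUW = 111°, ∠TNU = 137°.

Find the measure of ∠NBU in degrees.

1. ∠BUN = 69°  [linear pair at U on BW]
2. ∠BNU = 43°  [linear pair at N on BT]
3. ∠NBU = 68°  [△BUN]

∠NBU = 68°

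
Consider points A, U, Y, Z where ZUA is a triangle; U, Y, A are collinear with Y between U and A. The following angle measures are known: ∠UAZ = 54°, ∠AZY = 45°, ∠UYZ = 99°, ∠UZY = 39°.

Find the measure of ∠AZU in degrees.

∠AZU = 84°

1. ∠YUZ = 42°  [△ZUY]
2. ∠AUZ = 42°  [Y on ray UA]
3. ∠AZU = 84°  [△ZUA]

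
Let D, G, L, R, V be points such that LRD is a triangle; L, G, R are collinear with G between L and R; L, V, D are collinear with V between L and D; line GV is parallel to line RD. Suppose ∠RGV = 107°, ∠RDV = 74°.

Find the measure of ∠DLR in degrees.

1. ∠LGV = 73°  [linear pair at G on LR]
2. ∠LDR = 74°  [V on ray DL]
3. ∠DRL = 73°  [GV∥RD, corresponding at G]
4. ∠DLR = 33°  [△LRD]

∠DLR = 33°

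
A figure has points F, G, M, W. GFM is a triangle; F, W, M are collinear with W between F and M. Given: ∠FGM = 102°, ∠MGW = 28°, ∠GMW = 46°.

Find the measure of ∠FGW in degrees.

∠FGW = 74°

1. ∠GWM = 106°  [△GWM]
2. ∠FMG = 46°  [W on ray MF]
3. ∠FWG = 74°  [linear pair at W on FM]
4. ∠GFM = 32°  [△GFM]
5. ∠GFW = 32°  [W on ray FM]
6. ∠FGW = 74°  [△GFW]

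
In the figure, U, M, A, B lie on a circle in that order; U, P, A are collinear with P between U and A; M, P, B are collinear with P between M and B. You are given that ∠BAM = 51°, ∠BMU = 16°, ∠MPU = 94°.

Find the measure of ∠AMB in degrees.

∠AMB = 59°

1. ∠BUM = 129°  [cyclic UMAB, opposite ∠U+∠A]
2. ∠MBU = 35°  [△UMB]
3. ∠APM = 86°  [linear pair at P on UA]
4. ∠MAU = 35°  [same arc UM]
5. ∠AMB = 59°  [△MPA]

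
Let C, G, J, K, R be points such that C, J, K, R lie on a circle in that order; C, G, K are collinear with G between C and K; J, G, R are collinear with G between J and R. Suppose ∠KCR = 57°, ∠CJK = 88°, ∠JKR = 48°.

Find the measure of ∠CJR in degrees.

∠CJR = 31°

1. ∠CRK = 92°  [cyclic CJKR, opposite ∠J+∠R]
2. ∠CKR = 31°  [△CKR]
3. ∠CJR = 31°  [same arc CR]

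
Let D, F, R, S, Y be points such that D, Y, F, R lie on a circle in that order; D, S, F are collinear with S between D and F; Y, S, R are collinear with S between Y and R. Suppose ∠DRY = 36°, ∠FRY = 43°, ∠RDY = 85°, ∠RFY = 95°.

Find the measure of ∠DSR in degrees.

∠DSR = 102°

1. ∠DFY = 36°  [same arc DY]
2. ∠FYR = 42°  [△YFR]
3. ∠FSY = 102°  [△YSF]
4. ∠DSR = 102°  [vertical angles at S]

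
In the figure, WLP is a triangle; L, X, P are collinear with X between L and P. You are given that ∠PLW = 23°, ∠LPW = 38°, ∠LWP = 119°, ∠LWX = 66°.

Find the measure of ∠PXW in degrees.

1. ∠WLX = 23°  [X on ray LP]
2. ∠LXW = 91°  [△WLX]
3. ∠PXW = 89°  [linear pair at X on LP]

∠PXW = 89°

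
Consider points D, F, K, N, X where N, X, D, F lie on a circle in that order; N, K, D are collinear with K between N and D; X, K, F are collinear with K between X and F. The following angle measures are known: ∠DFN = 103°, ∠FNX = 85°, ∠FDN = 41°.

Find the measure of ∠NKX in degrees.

∠NKX = 90°

1. ∠DNF = 36°  [△NDF]
2. ∠FDX = 95°  [cyclic NXDF, opposite ∠N+∠D]
3. ∠FXN = 41°  [same arc NF]
4. ∠DXF = 36°  [same arc DF]
5. ∠DFX = 49°  [△XDF]
6. ∠DNX = 49°  [same arc XD]
7. ∠NKX = 90°  [△NKX]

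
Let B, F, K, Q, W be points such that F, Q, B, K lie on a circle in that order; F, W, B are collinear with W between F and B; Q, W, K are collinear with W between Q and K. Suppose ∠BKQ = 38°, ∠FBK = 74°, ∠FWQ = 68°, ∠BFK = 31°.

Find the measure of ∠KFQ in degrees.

1. ∠BQK = 31°  [same arc BK]
2. ∠KBQ = 111°  [△QBK]
3. ∠KFQ = 69°  [cyclic FQBK, opposite ∠F+∠B]

∠KFQ = 69°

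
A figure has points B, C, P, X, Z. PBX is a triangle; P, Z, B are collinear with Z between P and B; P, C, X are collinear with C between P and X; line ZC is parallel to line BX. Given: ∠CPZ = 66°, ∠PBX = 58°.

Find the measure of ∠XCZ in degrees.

∠XCZ = 124°

1. ∠BPX = 66°  [Z on PB, C on PX]
2. ∠BXP = 56°  [△PBX]
3. ∠PCZ = 56°  [ZC∥BX, corresponding at C]
4. ∠XCZ = 124°  [linear pair at C on PX]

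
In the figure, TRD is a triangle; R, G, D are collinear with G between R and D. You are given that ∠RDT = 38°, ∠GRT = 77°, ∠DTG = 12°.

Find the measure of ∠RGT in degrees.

∠RGT = 50°

1. ∠GDT = 38°  [G on ray DR]
2. ∠DGT = 130°  [△TGD]
3. ∠RGT = 50°  [linear pair at G on RD]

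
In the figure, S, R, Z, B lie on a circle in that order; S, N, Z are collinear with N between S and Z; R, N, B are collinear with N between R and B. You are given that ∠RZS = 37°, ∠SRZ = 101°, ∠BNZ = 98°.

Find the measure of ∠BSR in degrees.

∠BSR = 103°

1. ∠RBS = 37°  [same arc SR]
2. ∠RSZ = 42°  [△SRZ]
3. ∠RNS = 98°  [vertical angles at N]
4. ∠BRS = 40°  [△SNR]
5. ∠BSR = 103°  [△SRB]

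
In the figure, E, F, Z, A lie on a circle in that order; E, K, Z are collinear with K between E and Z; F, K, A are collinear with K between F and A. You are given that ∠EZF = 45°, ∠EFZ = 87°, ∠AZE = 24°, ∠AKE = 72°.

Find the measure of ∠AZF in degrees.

1. ∠EAF = 45°  [same arc EF]
2. ∠AFE = 24°  [same arc EA]
3. ∠AEF = 111°  [△EFA]
4. ∠AZF = 69°  [cyclic EFZA, opposite ∠E+∠Z]

∠AZF = 69°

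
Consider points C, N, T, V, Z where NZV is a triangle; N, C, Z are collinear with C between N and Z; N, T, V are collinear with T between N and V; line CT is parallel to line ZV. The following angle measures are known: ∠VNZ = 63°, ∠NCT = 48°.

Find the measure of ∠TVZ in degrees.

∠TVZ = 69°

1. ∠CNT = 63°  [C on NZ, T on NV]
2. ∠CTN = 69°  [△NCT]
3. ∠CTV = 111°  [linear pair at T on NV]
4. ∠TVZ = 69°  [CT∥ZV, co-interior at V–T]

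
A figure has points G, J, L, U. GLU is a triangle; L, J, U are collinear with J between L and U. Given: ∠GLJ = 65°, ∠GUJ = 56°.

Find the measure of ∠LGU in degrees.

1. ∠GLU = 65°  [J on ray LU]
2. ∠GUL = 56°  [J on ray UL]
3. ∠LGU = 59°  [△GLU]

∠LGU = 59°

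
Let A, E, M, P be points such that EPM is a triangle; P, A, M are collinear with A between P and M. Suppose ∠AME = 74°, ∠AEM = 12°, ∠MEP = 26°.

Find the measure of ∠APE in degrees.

1. ∠EMP = 74°  [A on ray MP]
2. ∠EPM = 80°  [△EPM]
3. ∠APE = 80°  [A on ray PM]

∠APE = 80°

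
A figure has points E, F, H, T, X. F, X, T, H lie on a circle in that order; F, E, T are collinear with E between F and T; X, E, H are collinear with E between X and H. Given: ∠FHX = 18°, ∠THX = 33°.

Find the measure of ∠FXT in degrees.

1. ∠FTX = 18°  [same arc FX]
2. ∠TFX = 33°  [same arc XT]
3. ∠FXT = 129°  [△FXT]

∠FXT = 129°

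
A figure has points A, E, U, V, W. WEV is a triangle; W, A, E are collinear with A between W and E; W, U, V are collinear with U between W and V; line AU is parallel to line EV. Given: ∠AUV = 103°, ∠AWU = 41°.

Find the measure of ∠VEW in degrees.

1. ∠AUW = 77°  [linear pair at U on WV]
2. ∠UAW = 62°  [△WAU]
3. ∠VEW = 62°  [AU∥EV, corresponding at A]

∠VEW = 62°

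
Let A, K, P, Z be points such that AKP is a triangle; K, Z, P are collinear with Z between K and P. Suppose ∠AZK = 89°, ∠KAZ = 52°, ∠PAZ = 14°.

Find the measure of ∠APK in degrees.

∠APK = 75°

1. ∠AZP = 91°  [linear pair at Z on KP]
2. ∠APZ = 75°  [△AZP]
3. ∠APK = 75°  [Z on ray PK]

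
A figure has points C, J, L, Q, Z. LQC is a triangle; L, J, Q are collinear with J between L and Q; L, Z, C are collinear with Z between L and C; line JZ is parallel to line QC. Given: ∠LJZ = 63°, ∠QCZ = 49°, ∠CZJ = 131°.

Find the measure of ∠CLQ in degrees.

∠CLQ = 68°

1. ∠CQL = 63°  [JZ∥QC, corresponding at J]
2. ∠LCQ = 49°  [Z on ray CL]
3. ∠CLQ = 68°  [△LQC]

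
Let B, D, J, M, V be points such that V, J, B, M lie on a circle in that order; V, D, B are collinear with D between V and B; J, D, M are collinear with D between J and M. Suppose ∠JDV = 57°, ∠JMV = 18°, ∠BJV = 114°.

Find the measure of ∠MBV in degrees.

∠MBV = 75°

1. ∠BDM = 57°  [vertical angles at D]
2. ∠JBV = 18°  [same arc VJ]
3. ∠BVJ = 48°  [△VJB]
4. ∠BMJ = 48°  [same arc JB]
5. ∠MBV = 75°  [△BDM]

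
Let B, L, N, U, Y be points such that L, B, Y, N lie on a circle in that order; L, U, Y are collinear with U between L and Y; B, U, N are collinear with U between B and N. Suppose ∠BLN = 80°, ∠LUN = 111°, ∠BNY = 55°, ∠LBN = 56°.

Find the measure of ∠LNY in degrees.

∠LNY = 99°

1. ∠BNL = 44°  [△LBN]
2. ∠NUY = 69°  [linear pair at U on LY]
3. ∠NLY = 25°  [△LUN]
4. ∠LYN = 56°  [△YUN]
5. ∠LNY = 99°  [△LYN]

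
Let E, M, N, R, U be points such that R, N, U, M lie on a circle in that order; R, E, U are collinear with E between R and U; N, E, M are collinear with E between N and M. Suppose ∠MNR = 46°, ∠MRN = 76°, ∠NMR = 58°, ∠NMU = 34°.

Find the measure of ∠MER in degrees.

∠MER = 80°

1. ∠MUR = 46°  [same arc RM]
2. ∠MEU = 100°  [△UEM]
3. ∠MER = 80°  [linear pair at E on RU]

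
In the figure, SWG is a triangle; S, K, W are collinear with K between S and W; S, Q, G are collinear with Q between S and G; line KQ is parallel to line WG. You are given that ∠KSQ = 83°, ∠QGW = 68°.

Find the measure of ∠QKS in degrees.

∠QKS = 29°

1. ∠GSW = 83°  [K on SW, Q on SG]
2. ∠SGW = 68°  [Q on ray GS]
3. ∠GWS = 29°  [△SWG]
4. ∠QKS = 29°  [KQ∥WG, corresponding at K]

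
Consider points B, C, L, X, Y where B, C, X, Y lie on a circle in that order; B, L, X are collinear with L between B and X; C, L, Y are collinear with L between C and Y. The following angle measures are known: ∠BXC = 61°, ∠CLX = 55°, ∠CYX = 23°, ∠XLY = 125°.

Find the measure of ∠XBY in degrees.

1. ∠BYC = 61°  [same arc BC]
2. ∠BLY = 55°  [vertical angles at L]
3. ∠XBY = 64°  [△BLY]

∠XBY = 64°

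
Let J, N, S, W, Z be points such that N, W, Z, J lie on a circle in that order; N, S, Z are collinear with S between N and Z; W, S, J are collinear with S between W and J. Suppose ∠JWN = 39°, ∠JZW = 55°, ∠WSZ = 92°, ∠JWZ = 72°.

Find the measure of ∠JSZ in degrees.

∠JSZ = 88°

1. ∠JZN = 39°  [same arc NJ]
2. ∠WJZ = 53°  [△WZJ]
3. ∠JSZ = 88°  [△ZSJ]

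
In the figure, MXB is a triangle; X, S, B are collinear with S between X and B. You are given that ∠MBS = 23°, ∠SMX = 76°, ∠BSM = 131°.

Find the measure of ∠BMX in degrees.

∠BMX = 102°

1. ∠MBX = 23°  [S on ray BX]
2. ∠MSX = 49°  [linear pair at S on XB]
3. ∠MXS = 55°  [△MXS]
4. ∠BXM = 55°  [S on ray XB]
5. ∠BMX = 102°  [△MXB]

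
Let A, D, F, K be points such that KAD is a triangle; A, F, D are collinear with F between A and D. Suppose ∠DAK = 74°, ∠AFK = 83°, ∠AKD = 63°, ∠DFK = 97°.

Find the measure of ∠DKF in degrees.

1. ∠ADK = 43°  [△KAD]
2. ∠FDK = 43°  [F on ray DA]
3. ∠DKF = 40°  [△KFD]

∠DKF = 40°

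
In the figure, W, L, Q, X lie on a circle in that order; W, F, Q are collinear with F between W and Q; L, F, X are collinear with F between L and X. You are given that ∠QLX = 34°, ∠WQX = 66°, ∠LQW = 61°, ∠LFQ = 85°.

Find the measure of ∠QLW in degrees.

∠QLW = 100°

1. ∠QWX = 34°  [same arc QX]
2. ∠QXW = 80°  [△WQX]
3. ∠QLW = 100°  [cyclic WLQX, opposite ∠L+∠X]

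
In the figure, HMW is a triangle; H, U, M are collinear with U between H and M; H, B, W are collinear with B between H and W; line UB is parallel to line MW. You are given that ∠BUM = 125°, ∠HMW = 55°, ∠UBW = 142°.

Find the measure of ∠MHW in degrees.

1. ∠BUH = 55°  [linear pair at U on HM]
2. ∠HBU = 38°  [linear pair at B on HW]
3. ∠BHU = 87°  [△HUB]
4. ∠MHW = 87°  [U on HM, B on HW]

∠MHW = 87°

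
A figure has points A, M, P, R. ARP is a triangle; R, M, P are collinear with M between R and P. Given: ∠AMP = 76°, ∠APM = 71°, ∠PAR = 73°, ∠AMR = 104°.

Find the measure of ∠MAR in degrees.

1. ∠APR = 71°  [M on ray PR]
2. ∠ARP = 36°  [△ARP]
3. ∠ARM = 36°  [M on ray RP]
4. ∠MAR = 40°  [△ARM]

∠MAR = 40°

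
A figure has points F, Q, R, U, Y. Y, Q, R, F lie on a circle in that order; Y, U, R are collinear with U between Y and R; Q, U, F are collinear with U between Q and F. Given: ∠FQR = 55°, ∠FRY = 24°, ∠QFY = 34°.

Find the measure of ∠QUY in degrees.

∠QUY = 89°

1. ∠FYR = 55°  [same arc RF]
2. ∠FQY = 24°  [same arc YF]
3. ∠RFY = 101°  [△YRF]
4. ∠QRY = 34°  [same arc YQ]
5. ∠RQY = 79°  [cyclic YQRF, opposite ∠Q+∠F]
6. ∠QYR = 67°  [△YQR]
7. ∠QUY = 89°  [△YUQ]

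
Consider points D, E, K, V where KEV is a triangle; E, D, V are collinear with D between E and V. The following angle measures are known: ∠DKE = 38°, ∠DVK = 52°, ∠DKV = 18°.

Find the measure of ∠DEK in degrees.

1. ∠KDV = 110°  [△KDV]
2. ∠EDK = 70°  [linear pair at D on EV]
3. ∠DEK = 72°  [△KED]

∠DEK = 72°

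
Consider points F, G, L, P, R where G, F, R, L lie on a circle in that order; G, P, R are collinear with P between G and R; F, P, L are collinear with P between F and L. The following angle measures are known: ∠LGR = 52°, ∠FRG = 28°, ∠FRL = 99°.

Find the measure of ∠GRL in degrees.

∠GRL = 71°

1. ∠FLG = 28°  [same arc GF]
2. ∠FGL = 81°  [cyclic GFRL, opposite ∠G+∠R]
3. ∠GFL = 71°  [△GFL]
4. ∠GRL = 71°  [same arc GL]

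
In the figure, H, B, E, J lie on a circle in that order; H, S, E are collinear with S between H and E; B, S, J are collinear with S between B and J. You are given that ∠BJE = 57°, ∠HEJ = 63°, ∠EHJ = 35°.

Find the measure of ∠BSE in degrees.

1. ∠BHE = 57°  [same arc BE]
2. ∠HBJ = 63°  [same arc HJ]
3. ∠BSH = 60°  [△HSB]
4. ∠BSE = 120°  [linear pair at S on HE]

∠BSE = 120°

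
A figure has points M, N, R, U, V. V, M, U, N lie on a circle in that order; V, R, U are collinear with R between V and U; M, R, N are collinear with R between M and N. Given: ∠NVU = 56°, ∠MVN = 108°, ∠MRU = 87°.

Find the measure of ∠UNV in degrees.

1. ∠NMU = 56°  [same arc UN]
2. ∠MUN = 72°  [cyclic VMUN, opposite ∠V+∠U]
3. ∠NRV = 87°  [vertical angles at R]
4. ∠MNU = 52°  [△MUN]
5. ∠NRU = 93°  [linear pair at R on VU]
6. ∠NUV = 35°  [△URN]
7. ∠UNV = 89°  [△VUN]

∠UNV = 89°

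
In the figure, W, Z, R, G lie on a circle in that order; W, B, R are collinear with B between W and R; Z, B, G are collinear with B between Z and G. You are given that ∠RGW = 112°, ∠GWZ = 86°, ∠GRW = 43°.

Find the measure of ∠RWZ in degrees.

∠RWZ = 61°

1. ∠GWR = 25°  [△WRG]
2. ∠GRZ = 94°  [cyclic WZRG, opposite ∠W+∠R]
3. ∠GZR = 25°  [same arc RG]
4. ∠RGZ = 61°  [△ZRG]
5. ∠RWZ = 61°  [same arc ZR]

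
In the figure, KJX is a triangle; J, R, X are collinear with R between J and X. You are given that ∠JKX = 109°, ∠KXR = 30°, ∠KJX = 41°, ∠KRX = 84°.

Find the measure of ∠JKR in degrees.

1. ∠KJR = 41°  [R on ray JX]
2. ∠JRK = 96°  [linear pair at R on JX]
3. ∠JKR = 43°  [△KJR]

∠JKR = 43°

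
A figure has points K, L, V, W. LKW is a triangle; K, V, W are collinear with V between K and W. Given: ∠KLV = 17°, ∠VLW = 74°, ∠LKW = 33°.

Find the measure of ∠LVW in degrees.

∠LVW = 50°

1. ∠LKV = 33°  [V on ray KW]
2. ∠KVL = 130°  [△LKV]
3. ∠LVW = 50°  [linear pair at V on KW]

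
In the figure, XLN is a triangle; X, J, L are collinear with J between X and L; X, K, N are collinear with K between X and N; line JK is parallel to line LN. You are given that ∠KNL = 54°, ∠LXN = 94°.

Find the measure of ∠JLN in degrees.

1. ∠LNX = 54°  [K on ray NX]
2. ∠NLX = 32°  [△XLN]
3. ∠JLN = 32°  [J on ray LX]

∠JLN = 32°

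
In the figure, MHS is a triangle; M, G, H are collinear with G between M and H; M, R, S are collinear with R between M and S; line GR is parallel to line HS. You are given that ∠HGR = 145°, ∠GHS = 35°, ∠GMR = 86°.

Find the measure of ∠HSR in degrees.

1. ∠MHS = 35°  [G on ray HM]
2. ∠HMS = 86°  [G on MH, R on MS]
3. ∠HSM = 59°  [△MHS]
4. ∠HSR = 59°  [R on ray SM]

∠HSR = 59°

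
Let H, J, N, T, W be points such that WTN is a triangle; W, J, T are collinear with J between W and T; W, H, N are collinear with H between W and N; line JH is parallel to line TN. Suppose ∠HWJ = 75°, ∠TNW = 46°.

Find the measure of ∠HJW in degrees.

1. ∠NWT = 75°  [J on WT, H on WN]
2. ∠NTW = 59°  [△WTN]
3. ∠HJW = 59°  [JH∥TN, corresponding at J]

∠HJW = 59°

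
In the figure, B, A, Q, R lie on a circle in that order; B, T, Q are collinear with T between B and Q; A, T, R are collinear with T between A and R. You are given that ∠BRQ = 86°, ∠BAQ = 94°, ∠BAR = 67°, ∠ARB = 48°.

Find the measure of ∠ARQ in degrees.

1. ∠BQR = 67°  [same arc BR]
2. ∠ABR = 65°  [△BAR]
3. ∠QBR = 27°  [△BQR]
4. ∠AQR = 115°  [cyclic BAQR, opposite ∠B+∠Q]
5. ∠QAR = 27°  [same arc QR]
6. ∠ARQ = 38°  [△AQR]

∠ARQ = 38°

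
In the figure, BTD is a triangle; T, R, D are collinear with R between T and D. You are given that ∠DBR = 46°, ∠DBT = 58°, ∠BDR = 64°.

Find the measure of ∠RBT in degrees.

∠RBT = 12°

1. ∠BRD = 70°  [△BRD]
2. ∠BDT = 64°  [R on ray DT]
3. ∠BRT = 110°  [linear pair at R on TD]
4. ∠BTD = 58°  [△BTD]
5. ∠BTR = 58°  [R on ray TD]
6. ∠RBT = 12°  [△BTR]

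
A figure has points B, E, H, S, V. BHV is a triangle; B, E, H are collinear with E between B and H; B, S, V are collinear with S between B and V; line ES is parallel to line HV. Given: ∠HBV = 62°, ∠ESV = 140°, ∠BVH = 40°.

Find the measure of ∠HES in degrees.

1. ∠BHV = 78°  [△BHV]
2. ∠BES = 78°  [ES∥HV, corresponding at E]
3. ∠HES = 102°  [linear pair at E on BH]

∠HES = 102°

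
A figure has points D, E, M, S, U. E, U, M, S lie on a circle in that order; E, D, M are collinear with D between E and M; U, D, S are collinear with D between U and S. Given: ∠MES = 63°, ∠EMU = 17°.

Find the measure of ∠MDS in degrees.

1. ∠ESU = 17°  [same arc EU]
2. ∠EDS = 100°  [△EDS]
3. ∠MDS = 80°  [linear pair at D on EM]

∠MDS = 80°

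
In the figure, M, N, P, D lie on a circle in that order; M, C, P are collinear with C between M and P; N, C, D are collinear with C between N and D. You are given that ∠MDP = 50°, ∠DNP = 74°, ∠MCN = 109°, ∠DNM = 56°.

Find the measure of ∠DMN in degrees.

1. ∠MNP = 130°  [cyclic MNPD, opposite ∠N+∠D]
2. ∠NMP = 15°  [△MCN]
3. ∠MPN = 35°  [△MNP]
4. ∠MDN = 35°  [same arc MN]
5. ∠DMN = 89°  [△MND]

∠DMN = 89°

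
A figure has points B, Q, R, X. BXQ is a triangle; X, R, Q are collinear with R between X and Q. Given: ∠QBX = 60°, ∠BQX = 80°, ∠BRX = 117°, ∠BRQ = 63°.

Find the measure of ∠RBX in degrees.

∠RBX = 23°

1. ∠BXQ = 40°  [△BXQ]
2. ∠BXR = 40°  [R on ray XQ]
3. ∠RBX = 23°  [△BXR]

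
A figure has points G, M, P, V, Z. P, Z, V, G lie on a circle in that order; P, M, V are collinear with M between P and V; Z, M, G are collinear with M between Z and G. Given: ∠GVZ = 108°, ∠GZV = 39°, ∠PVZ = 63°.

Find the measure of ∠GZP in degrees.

∠GZP = 45°

1. ∠GPZ = 72°  [cyclic PZVG, opposite ∠P+∠V]
2. ∠PGZ = 63°  [same arc PZ]
3. ∠GZP = 45°  [△PZG]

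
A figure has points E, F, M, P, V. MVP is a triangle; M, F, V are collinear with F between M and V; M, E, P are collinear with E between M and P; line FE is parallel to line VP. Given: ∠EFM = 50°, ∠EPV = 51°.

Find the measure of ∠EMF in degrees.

1. ∠MVP = 50°  [FE∥VP, corresponding at F]
2. ∠MPV = 51°  [E on ray PM]
3. ∠PMV = 79°  [△MVP]
4. ∠EMF = 79°  [F on MV, E on MP]

∠EMF = 79°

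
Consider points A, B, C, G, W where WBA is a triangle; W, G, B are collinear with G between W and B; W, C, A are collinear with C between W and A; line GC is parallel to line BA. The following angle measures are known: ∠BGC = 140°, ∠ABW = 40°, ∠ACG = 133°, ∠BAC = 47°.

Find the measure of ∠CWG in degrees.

∠CWG = 93°

1. ∠CGW = 40°  [linear pair at G on WB]
2. ∠GCW = 47°  [linear pair at C on WA]
3. ∠CWG = 93°  [△WGC]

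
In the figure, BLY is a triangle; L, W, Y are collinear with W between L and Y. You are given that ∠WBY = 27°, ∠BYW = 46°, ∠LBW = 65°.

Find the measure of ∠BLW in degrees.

∠BLW = 42°

1. ∠BWY = 107°  [△BWY]
2. ∠BWL = 73°  [linear pair at W on LY]
3. ∠BLW = 42°  [△BLW]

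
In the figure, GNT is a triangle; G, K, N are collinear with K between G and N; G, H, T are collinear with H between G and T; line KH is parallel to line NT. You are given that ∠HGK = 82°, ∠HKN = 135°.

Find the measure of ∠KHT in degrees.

∠KHT = 127°

1. ∠GKH = 45°  [linear pair at K on GN]
2. ∠GHK = 53°  [△GKH]
3. ∠KHT = 127°  [linear pair at H on GT]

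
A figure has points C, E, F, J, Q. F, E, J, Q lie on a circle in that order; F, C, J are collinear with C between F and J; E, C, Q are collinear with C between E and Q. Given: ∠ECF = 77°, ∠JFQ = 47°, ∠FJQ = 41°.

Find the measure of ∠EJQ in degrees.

1. ∠JCQ = 77°  [vertical angles at C]
2. ∠JEQ = 47°  [same arc JQ]
3. ∠EQJ = 62°  [△JCQ]
4. ∠EJQ = 71°  [△EJQ]

∠EJQ = 71°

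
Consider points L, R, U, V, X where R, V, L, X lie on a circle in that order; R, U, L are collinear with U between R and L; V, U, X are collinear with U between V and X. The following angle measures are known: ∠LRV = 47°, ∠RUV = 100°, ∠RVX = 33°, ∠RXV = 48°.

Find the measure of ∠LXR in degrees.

∠LXR = 95°

1. ∠RLV = 48°  [same arc RV]
2. ∠LVR = 85°  [△RVL]
3. ∠LXR = 95°  [cyclic RVLX, opposite ∠V+∠X]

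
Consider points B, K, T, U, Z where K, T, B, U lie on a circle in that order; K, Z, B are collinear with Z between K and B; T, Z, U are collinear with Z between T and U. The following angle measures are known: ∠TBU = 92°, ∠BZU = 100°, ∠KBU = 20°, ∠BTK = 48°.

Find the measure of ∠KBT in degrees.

1. ∠TKU = 88°  [cyclic KTBU, opposite ∠K+∠B]
2. ∠KTU = 20°  [same arc KU]
3. ∠KUT = 72°  [△KTU]
4. ∠KBT = 72°  [same arc KT]

∠KBT = 72°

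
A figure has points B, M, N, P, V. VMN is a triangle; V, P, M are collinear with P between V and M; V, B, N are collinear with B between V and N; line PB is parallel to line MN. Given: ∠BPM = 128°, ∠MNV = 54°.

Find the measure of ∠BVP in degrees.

∠BVP = 74°

1. ∠BPV = 52°  [linear pair at P on VM]
2. ∠PBV = 54°  [PB∥MN, corresponding at B]
3. ∠BVP = 74°  [△VPB]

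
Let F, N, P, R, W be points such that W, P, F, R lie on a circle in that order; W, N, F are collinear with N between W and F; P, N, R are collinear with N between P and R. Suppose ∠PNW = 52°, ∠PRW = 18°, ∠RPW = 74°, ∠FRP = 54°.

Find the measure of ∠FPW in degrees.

∠FPW = 108°

1. ∠FWP = 54°  [△WNP]
2. ∠PFW = 18°  [same arc WP]
3. ∠FPW = 108°  [△WPF]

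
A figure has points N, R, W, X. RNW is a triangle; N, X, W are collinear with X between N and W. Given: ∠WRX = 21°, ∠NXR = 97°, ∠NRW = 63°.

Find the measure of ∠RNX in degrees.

∠RNX = 41°

1. ∠RXW = 83°  [linear pair at X on NW]
2. ∠RWX = 76°  [△RXW]
3. ∠NWR = 76°  [X on ray WN]
4. ∠RNW = 41°  [△RNW]
5. ∠RNX = 41°  [X on ray NW]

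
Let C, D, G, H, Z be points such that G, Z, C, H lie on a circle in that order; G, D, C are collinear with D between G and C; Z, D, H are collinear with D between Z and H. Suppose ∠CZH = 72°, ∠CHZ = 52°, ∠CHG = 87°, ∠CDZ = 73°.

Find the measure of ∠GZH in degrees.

1. ∠CGZ = 52°  [same arc ZC]
2. ∠GDZ = 107°  [linear pair at D on GC]
3. ∠GZH = 21°  [△GDZ]

∠GZH = 21°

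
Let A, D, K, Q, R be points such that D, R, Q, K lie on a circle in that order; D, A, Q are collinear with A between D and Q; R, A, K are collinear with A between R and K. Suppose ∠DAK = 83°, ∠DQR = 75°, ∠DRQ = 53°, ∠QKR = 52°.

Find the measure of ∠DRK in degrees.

∠DRK = 31°

1. ∠QAR = 83°  [vertical angles at A]
2. ∠QDR = 52°  [△DRQ]
3. ∠DAR = 97°  [linear pair at A on DQ]
4. ∠DRK = 31°  [△DAR]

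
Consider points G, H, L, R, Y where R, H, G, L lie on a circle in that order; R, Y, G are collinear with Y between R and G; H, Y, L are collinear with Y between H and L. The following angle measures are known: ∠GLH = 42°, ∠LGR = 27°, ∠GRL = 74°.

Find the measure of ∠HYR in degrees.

∠HYR = 111°

1. ∠GRH = 42°  [same arc HG]
2. ∠LHR = 27°  [same arc RL]
3. ∠HYR = 111°  [△RYH]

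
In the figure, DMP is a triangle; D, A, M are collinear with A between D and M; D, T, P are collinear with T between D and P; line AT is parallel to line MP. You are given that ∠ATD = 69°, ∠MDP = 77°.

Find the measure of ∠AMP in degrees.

1. ∠DPM = 69°  [AT∥MP, corresponding at T]
2. ∠DMP = 34°  [△DMP]
3. ∠AMP = 34°  [A on ray MD]

∠AMP = 34°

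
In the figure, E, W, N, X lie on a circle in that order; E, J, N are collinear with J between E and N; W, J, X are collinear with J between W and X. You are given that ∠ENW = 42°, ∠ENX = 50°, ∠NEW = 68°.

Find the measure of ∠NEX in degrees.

∠NEX = 20°

1. ∠EWN = 70°  [△EWN]
2. ∠EXN = 110°  [cyclic EWNX, opposite ∠W+∠X]
3. ∠NEX = 20°  [△ENX]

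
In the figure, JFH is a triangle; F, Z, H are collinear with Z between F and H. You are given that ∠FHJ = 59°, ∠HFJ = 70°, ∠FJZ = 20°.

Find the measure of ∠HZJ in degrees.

∠HZJ = 90°

1. ∠JFZ = 70°  [Z on ray FH]
2. ∠FZJ = 90°  [△JFZ]
3. ∠HZJ = 90°  [linear pair at Z on FH]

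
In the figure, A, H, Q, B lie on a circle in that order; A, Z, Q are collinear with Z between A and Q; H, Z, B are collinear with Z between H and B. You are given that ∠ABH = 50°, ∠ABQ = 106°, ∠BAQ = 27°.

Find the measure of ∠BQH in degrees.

1. ∠AZB = 103°  [△AZB]
2. ∠AQB = 47°  [△AQB]
3. ∠BHQ = 27°  [same arc QB]
4. ∠BZQ = 77°  [linear pair at Z on AQ]
5. ∠HBQ = 56°  [△QZB]
6. ∠BQH = 97°  [△HQB]

∠BQH = 97°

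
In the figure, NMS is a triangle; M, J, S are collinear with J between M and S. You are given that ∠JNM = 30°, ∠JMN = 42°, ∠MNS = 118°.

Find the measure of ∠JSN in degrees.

1. ∠NMS = 42°  [J on ray MS]
2. ∠MSN = 20°  [△NMS]
3. ∠JSN = 20°  [J on ray SM]

∠JSN = 20°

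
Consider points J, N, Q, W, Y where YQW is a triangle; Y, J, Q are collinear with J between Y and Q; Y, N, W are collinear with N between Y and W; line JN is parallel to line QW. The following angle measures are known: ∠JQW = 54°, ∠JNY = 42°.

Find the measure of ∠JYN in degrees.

1. ∠WQY = 54°  [J on ray QY]
2. ∠QWY = 42°  [JN∥QW, corresponding at N]
3. ∠QYW = 84°  [△YQW]
4. ∠JYN = 84°  [J on YQ, N on YW]

∠JYN = 84°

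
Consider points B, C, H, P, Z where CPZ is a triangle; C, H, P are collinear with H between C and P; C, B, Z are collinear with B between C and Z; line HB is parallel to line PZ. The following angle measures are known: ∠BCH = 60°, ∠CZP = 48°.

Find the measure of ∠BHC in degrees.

∠BHC = 72°

1. ∠PCZ = 60°  [H on CP, B on CZ]
2. ∠CPZ = 72°  [△CPZ]
3. ∠BHC = 72°  [HB∥PZ, corresponding at H]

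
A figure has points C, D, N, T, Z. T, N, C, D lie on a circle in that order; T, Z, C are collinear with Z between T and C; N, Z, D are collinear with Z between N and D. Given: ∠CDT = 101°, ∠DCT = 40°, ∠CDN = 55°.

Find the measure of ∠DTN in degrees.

∠DTN = 94°

1. ∠CNT = 79°  [cyclic TNCD, opposite ∠N+∠D]
2. ∠DNT = 40°  [same arc TD]
3. ∠CTN = 55°  [same arc NC]
4. ∠NCT = 46°  [△TNC]
5. ∠NDT = 46°  [same arc TN]
6. ∠DTN = 94°  [△TND]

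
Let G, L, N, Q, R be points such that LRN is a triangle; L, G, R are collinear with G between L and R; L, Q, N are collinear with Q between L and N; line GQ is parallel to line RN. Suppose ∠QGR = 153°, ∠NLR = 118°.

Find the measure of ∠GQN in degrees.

1. ∠LGQ = 27°  [linear pair at G on LR]
2. ∠GLQ = 118°  [G on LR, Q on LN]
3. ∠GQL = 35°  [△LGQ]
4. ∠GQN = 145°  [linear pair at Q on LN]

∠GQN = 145°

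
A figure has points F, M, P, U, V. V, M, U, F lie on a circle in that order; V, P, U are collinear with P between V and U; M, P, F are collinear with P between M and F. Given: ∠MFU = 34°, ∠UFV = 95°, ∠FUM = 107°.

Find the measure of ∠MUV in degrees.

∠MUV = 61°

1. ∠MVU = 34°  [same arc MU]
2. ∠UMV = 85°  [cyclic VMUF, opposite ∠M+∠F]
3. ∠MUV = 61°  [△VMU]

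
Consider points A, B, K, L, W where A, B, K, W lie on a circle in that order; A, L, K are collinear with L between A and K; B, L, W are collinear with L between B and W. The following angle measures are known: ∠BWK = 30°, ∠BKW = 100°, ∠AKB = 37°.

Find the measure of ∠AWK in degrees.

∠AWK = 67°

1. ∠BAK = 30°  [same arc BK]
2. ∠ABK = 113°  [△ABK]
3. ∠AWK = 67°  [cyclic ABKW, opposite ∠B+∠W]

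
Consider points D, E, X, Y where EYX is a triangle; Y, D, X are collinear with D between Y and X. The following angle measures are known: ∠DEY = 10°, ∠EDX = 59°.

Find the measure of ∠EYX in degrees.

1. ∠EDY = 121°  [linear pair at D on YX]
2. ∠DYE = 49°  [△EYD]
3. ∠EYX = 49°  [D on ray YX]

∠EYX = 49°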